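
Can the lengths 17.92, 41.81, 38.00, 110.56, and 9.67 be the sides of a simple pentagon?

For a pentagon, each side must be shorter than the sum of the others.
Here the longest side is 110.56, but the remaining 4 sides sum to only 107.40.

No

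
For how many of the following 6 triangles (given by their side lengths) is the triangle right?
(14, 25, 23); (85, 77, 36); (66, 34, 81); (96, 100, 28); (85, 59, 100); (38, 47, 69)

(14,25,23): 14²+23² = 725 > 625 = 25² → acute
(85,77,36): 36²+77² = 7225 = 85² → right
(66,34,81): 34²+66² = 5512 < 6561 = 81² → obtuse
(96,100,28): 28²+96² = 10000 = 100² → right
(85,59,100): 59²+85² = 10706 > 10000 = 100² → acute
(38,47,69): 38²+47² = 3653 < 4761 = 69² → obtuse
2 of the 6 are right.

2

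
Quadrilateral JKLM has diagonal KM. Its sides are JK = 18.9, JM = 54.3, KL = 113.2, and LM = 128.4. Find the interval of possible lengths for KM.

From triangle JKM: |18.9 − 54.3| < KM < 18.9 + 54.3, i.e. 35.4 < KM < 73.2.
From triangle LKM: 15.2 < KM < 241.6.
Both must hold, so KM lies in the intersection.

35.4 < KM < 73.2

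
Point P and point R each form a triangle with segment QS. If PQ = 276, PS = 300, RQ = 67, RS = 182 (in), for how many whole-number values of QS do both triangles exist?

From triangle PQS: 24 < QS < 576.
From triangle RQS: 115 < QS < 249.
Intersection: 115 < QS < 249, so integers 116 through 248: 133 values.

133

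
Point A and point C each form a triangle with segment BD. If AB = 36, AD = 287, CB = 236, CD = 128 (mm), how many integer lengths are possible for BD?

From triangle ABD: 251 < BD < 323.
From triangle CBD: 108 < BD < 364.
Intersection: 251 < BD < 323, so integers 252 through 322: 71 values.

71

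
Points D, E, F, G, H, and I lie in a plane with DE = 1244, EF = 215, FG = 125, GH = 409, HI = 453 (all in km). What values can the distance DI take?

42 ≤ DI ≤ 2446 km

The maximum is all hops collinear in one direction: 1244 + 215 + 125 + 409 + 453 = 2446.
The longest hop is 1244; the others sum to 1202. Folding the others back against it leaves at least 1244 − 1202 = 42.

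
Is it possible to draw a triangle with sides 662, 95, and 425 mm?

The longest side is 662, but the other two sum to only 520.
520 < 662, so the triangle inequality fails.

No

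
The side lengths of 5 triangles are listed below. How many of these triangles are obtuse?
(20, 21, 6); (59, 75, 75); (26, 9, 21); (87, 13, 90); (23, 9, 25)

(20,21,6): 6²+20² = 436 < 441 = 21² → obtuse
(59,75,75): 59²+75² = 9106 > 5625 = 75² → acute
(26,9,21): 9²+21² = 522 < 676 = 26² → obtuse
(87,13,90): 13²+87² = 7738 < 8100 = 90² → obtuse
(23,9,25): 9²+23² = 610 < 625 = 25² → obtuse
4 of the 5 are obtuse.

4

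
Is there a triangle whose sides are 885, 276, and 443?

The longest side is 885, but the other two sum to only 719.
719 < 885, so the triangle inequality fails.

No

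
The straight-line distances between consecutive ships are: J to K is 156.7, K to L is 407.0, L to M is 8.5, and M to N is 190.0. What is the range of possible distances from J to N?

51.8 ≤ JN ≤ 762.2

The maximum is all hops collinear in one direction: 156.7 + 407.0 + 8.5 + 190.0 = 762.2.
The longest hop is 407.0; the others sum to 355.2. Folding the others back against it leaves at least 407.0 − 355.2 = 51.8.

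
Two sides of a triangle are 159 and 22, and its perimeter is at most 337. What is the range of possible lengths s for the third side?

Triangle inequality alone gives 137 < s < 181.
The perimeter condition gives s ≤ 337 − 159 − 22 = 156.
Intersecting the two: 137 < s ≤ 156.

137 < s ≤ 156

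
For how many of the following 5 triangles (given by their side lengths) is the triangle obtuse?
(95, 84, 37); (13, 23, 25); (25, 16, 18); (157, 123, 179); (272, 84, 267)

(95,84,37): 37²+84² = 8425 < 9025 = 95² → obtuse
(13,23,25): 13²+23² = 698 > 625 = 25² → acute
(25,16,18): 16²+18² = 580 < 625 = 25² → obtuse
(157,123,179): 123²+157² = 39778 > 32041 = 179² → acute
(272,84,267): 84²+267² = 78345 > 73984 = 272² → acute
2 of the 5 are obtuse.

2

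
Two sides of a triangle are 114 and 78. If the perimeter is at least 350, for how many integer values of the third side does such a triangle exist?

Triangle inequality: 36 < x < 192. Perimeter ≥ 350 gives x ≥ 350 − 114 − 78 = 158.
So 158 ≤ x < 192; integers 158 through 191: 34 values.

34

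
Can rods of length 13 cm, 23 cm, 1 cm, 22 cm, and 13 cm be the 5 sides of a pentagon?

A pentagon exists iff every side is shorter than the sum of the others — equivalently, the longest side is less than the sum of the rest.
Longest side 23 < 49 (sum of the remaining 4), so yes.

Yes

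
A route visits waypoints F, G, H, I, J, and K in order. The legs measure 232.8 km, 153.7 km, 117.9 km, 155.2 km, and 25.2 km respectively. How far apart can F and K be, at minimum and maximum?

0 ≤ FK ≤ 684.8 km

The maximum is all hops collinear in one direction: 232.8 + 153.7 + 117.9 + 155.2 + 25.2 = 684.8.
The longest hop is 232.8; the others sum to 452.0. Since 232.8 ≤ 452.0, the path can fold back on itself completely, so the minimum distance is 0.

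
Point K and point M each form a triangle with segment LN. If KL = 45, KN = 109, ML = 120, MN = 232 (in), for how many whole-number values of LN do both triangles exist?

41

From triangle KLN: 64 < LN < 154.
From triangle MLN: 112 < LN < 352.
Intersection: 112 < LN < 154, so integers 113 through 153: 41 values.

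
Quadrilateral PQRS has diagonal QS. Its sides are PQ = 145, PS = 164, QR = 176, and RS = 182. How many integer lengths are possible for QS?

289

From triangle PQS: 19 < QS < 309.
From triangle RQS: 6 < QS < 358.
Intersection: 19 < QS < 309, so integers 20 through 308: 289 values.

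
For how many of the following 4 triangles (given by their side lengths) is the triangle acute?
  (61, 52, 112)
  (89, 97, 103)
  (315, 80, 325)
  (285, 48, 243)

(61,52,112): 52²+61² = 6425 < 12544 = 112² → obtuse
(89,97,103): 89²+97² = 17330 > 10609 = 103² → acute
(315,80,325): 80²+315² = 105625 = 325² → right
(285,48,243): 48²+243² = 61353 < 81225 = 285² → obtuse
1 of the 4 is acute.

1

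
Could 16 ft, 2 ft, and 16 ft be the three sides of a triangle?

Yes

The longest side is 16, and the other two sum to 18.
Since 18 > 16, the triangle inequality holds.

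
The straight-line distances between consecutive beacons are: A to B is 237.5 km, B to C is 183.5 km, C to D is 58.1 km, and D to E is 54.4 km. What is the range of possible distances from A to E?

0 ≤ AE ≤ 533.5 km

The maximum is all hops collinear in one direction: 237.5 + 183.5 + 58.1 + 54.4 = 533.5.
The longest hop is 237.5; the others sum to 296.0. Since 237.5 ≤ 296.0, the path can fold back on itself completely, so the minimum distance is 0.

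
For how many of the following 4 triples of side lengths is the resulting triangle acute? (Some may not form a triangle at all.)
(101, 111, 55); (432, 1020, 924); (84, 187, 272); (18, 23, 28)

2

(101,111,55): 55²+101² = 13226 > 12321 = 111² → acute
(432,1020,924): 432²+924² = 1040400 = 1020² → right
(84,187,272): 84+187 ≤ 272, not a triangle
(18,23,28): 18²+23² = 853 > 784 = 28² → acute
2 of the 4 are acute.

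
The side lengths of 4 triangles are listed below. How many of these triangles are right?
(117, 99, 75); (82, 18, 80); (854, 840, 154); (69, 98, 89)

2

(117,99,75): 75²+99² = 15426 > 13689 = 117² → acute
(82,18,80): 18²+80² = 6724 = 82² → right
(854,840,154): 154²+840² = 729316 = 854² → right
(69,98,89): 69²+89² = 12682 > 9604 = 98² → acute
2 of the 4 are right.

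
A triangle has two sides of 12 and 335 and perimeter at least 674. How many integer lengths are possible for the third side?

20

Triangle inequality: 323 < x < 347. Perimeter ≥ 674 gives x ≥ 674 − 12 − 335 = 327.
So 327 ≤ x < 347; integers 327 through 346: 20 values.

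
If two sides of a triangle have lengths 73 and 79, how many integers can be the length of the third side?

The third side lies in the open interval (6, 152).
Integers from 7 to 151 inclusive: 151 − 7 + 1 = 145.

145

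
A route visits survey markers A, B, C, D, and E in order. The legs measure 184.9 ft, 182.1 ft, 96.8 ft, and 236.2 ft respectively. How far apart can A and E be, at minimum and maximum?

0 ≤ AE ≤ 700.0 ft

The maximum is all hops collinear in one direction: 184.9 + 182.1 + 96.8 + 236.2 = 700.0.
The longest hop is 236.2; the others sum to 463.8. Since 236.2 ≤ 463.8, the path can fold back on itself completely, so the minimum distance is 0.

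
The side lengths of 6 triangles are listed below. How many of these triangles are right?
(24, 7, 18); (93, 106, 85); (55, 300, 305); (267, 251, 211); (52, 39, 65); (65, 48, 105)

(24,7,18): 7²+18² = 373 < 576 = 24² → obtuse
(93,106,85): 85²+93² = 15874 > 11236 = 106² → acute
(55,300,305): 55²+300² = 93025 = 305² → right
(267,251,211): 211²+251² = 107522 > 71289 = 267² → acute
(52,39,65): 39²+52² = 4225 = 65² → right
(65,48,105): 48²+65² = 6529 < 11025 = 105² → obtuse
2 of the 6 are right.

2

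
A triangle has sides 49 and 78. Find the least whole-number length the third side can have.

30

The third side must be strictly greater than |49 − 78| = 29.
The smallest integer above 29 is 30.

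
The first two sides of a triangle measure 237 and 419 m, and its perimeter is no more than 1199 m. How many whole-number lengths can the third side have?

361

Triangle inequality: 182 < x < 656. Perimeter ≤ 1199 gives x ≤ 1199 − 237 − 419 = 543.
So 182 < x ≤ 543; integers 183 through 543: 361 values.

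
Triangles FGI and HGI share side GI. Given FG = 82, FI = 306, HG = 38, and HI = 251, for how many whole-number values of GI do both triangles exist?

From triangle FGI: 224 < GI < 388.
From triangle HGI: 213 < GI < 289.
Intersection: 224 < GI < 289, so integers 225 through 288: 64 values.

64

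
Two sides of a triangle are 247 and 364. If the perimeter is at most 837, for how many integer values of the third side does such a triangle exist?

Triangle inequality: 117 < x < 611. Perimeter ≤ 837 gives x ≤ 837 − 247 − 364 = 226.
So 117 < x ≤ 226; integers 118 through 226: 109 values.

109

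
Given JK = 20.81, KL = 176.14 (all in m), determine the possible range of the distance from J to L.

By the triangle inequality, |20.81 − 176.14| ≤ JL ≤ 20.81 + 176.14.

155.33 ≤ JL ≤ 196.95 m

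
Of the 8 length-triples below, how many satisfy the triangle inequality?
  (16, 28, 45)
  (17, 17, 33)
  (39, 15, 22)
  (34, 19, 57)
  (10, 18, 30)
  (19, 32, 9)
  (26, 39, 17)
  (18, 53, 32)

2

(16,28,45): 16+28 ≤ 45 → not valid
(17,17,33): 17+17 > 33 → valid
(15,22,39): 15+22 ≤ 39 → not valid
(19,34,57): 19+34 ≤ 57 → not valid
(10,18,30): 10+18 ≤ 30 → not valid
(9,19,32): 9+19 ≤ 32 → not valid
(17,26,39): 17+26 > 39 → valid
(18,32,53): 18+32 ≤ 53 → not valid
2 of the 8 triples form a triangle.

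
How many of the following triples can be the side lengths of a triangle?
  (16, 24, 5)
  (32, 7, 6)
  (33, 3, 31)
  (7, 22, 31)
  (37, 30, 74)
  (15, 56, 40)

1

(5,16,24): 5+16 ≤ 24 → not valid
(6,7,32): 6+7 ≤ 32 → not valid
(3,31,33): 3+31 > 33 → valid
(7,22,31): 7+22 ≤ 31 → not valid
(30,37,74): 30+37 ≤ 74 → not valid
(15,40,56): 15+40 ≤ 56 → not valid
1 of the 6 triples forms a triangle.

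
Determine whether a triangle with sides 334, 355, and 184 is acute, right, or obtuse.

acute

Compare the square of the longest side to the sum of squares of the other two: 184² + 334² = 145412 > 126025 = 355².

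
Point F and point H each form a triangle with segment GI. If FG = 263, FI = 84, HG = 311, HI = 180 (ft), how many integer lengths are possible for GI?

167

From triangle FGI: 179 < GI < 347.
From triangle HGI: 131 < GI < 491.
Intersection: 179 < GI < 347, so integers 180 through 346: 167 values.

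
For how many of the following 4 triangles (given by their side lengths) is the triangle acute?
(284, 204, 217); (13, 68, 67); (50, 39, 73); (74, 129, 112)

3

(284,204,217): 204²+217² = 88705 > 80656 = 284² → acute
(13,68,67): 13²+67² = 4658 > 4624 = 68² → acute
(50,39,73): 39²+50² = 4021 < 5329 = 73² → obtuse
(74,129,112): 74²+112² = 18020 > 16641 = 129² → acute
3 of the 4 are acute.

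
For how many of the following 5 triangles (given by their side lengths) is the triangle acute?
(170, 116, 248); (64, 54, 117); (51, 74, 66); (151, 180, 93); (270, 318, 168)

1

(170,116,248): 116²+170² = 42356 < 61504 = 248² → obtuse
(64,54,117): 54²+64² = 7012 < 13689 = 117² → obtuse
(51,74,66): 51²+66² = 6957 > 5476 = 74² → acute
(151,180,93): 93²+151² = 31450 < 32400 = 180² → obtuse
(270,318,168): 168²+270² = 101124 = 318² → right
1 of the 5 is acute.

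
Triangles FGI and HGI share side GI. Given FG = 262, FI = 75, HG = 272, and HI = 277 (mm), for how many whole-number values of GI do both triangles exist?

From triangle FGI: 187 < GI < 337.
From triangle HGI: 5 < GI < 549.
Intersection: 187 < GI < 337, so integers 188 through 336: 149 values.

149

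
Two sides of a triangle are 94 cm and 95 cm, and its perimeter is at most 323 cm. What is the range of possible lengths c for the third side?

1 < c ≤ 134

Triangle inequality alone gives 1 < c < 189.
The perimeter condition gives c ≤ 323 − 94 − 95 = 134.
Intersecting the two: 1 < c ≤ 134.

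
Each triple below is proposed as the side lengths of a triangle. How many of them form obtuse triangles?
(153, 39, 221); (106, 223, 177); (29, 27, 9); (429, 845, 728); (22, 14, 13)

(153,39,221): 39+153 ≤ 221, not a triangle
(106,223,177): 106²+177² = 42565 < 49729 = 223² → obtuse
(29,27,9): 9²+27² = 810 < 841 = 29² → obtuse
(429,845,728): 429²+728² = 714025 = 845² → right
(22,14,13): 13²+14² = 365 < 484 = 22² → obtuse
3 of the 5 are obtuse.

3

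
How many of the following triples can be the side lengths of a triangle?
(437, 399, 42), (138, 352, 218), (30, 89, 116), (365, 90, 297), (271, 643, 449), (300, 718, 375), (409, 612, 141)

(42,399,437): 42+399 > 437 → valid
(138,218,352): 138+218 > 352 → valid
(30,89,116): 30+89 > 116 → valid
(90,297,365): 90+297 > 365 → valid
(271,449,643): 271+449 > 643 → valid
(300,375,718): 300+375 ≤ 718 → not valid
(141,409,612): 141+409 ≤ 612 → not valid
5 of the 7 triples form a triangle.

5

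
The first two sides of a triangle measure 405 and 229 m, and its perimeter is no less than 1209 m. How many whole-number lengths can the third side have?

Triangle inequality: 176 < x < 634. Perimeter ≥ 1209 gives x ≥ 1209 − 405 − 229 = 575.
So 575 ≤ x < 634; integers 575 through 633: 59 values.

59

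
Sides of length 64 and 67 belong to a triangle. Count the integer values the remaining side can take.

127

The third side lies in the open interval (3, 131).
Integers from 4 to 130 inclusive: 130 − 4 + 1 = 127.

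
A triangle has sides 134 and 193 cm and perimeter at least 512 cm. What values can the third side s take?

185 ≤ s < 327 cm

Triangle inequality alone gives 59 < s < 327.
The perimeter condition gives s ≥ 512 − 134 − 193 = 185.
Intersecting the two: 185 ≤ s < 327.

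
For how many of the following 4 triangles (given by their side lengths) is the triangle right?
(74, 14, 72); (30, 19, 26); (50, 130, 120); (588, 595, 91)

(74,14,72): 14²+72² = 5380 < 5476 = 74² → obtuse
(30,19,26): 19²+26² = 1037 > 900 = 30² → acute
(50,130,120): 50²+120² = 16900 = 130² → right
(588,595,91): 91²+588² = 354025 = 595² → right
2 of the 4 are right.

2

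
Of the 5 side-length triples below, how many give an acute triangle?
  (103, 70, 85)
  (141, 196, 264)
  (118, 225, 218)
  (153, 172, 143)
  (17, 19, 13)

4

(103,70,85): 70²+85² = 12125 > 10609 = 103² → acute
(141,196,264): 141²+196² = 58297 < 69696 = 264² → obtuse
(118,225,218): 118²+218² = 61448 > 50625 = 225² → acute
(153,172,143): 143²+153² = 43858 > 29584 = 172² → acute
(17,19,13): 13²+17² = 458 > 361 = 19² → acute
4 of the 5 are acute.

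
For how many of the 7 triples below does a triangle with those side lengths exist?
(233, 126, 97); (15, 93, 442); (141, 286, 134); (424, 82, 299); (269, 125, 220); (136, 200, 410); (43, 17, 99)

1

(97,126,233): 97+126 ≤ 233 → not valid
(15,93,442): 15+93 ≤ 442 → not valid
(134,141,286): 134+141 ≤ 286 → not valid
(82,299,424): 82+299 ≤ 424 → not valid
(125,220,269): 125+220 > 269 → valid
(136,200,410): 136+200 ≤ 410 → not valid
(17,43,99): 17+43 ≤ 99 → not valid
1 of the 7 triples forms a triangle.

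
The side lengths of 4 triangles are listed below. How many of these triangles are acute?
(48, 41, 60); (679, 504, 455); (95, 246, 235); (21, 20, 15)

3

(48,41,60): 41²+48² = 3985 > 3600 = 60² → acute
(679,504,455): 455²+504² = 461041 = 679² → right
(95,246,235): 95²+235² = 64250 > 60516 = 246² → acute
(21,20,15): 15²+20² = 625 > 441 = 21² → acute
3 of the 4 are acute.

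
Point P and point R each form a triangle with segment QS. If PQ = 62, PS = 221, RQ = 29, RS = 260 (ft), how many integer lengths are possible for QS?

From triangle PQS: 159 < QS < 283.
From triangle RQS: 231 < QS < 289.
Intersection: 231 < QS < 283, so integers 232 through 282: 51 values.

51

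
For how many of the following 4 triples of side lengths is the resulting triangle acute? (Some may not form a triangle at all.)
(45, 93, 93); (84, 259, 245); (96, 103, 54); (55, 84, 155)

(45,93,93): 45²+93² = 10674 > 8649 = 93² → acute
(84,259,245): 84²+245² = 67081 = 259² → right
(96,103,54): 54²+96² = 12132 > 10609 = 103² → acute
(55,84,155): 55+84 ≤ 155, not a triangle
2 of the 4 are acute.

2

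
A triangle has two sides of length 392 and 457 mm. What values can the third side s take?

65 < s < 849 (mm)

By the triangle inequality, s must be less than 392 + 457 = 849 and greater than |392 − 457| = 65.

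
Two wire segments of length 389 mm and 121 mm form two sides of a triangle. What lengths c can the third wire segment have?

268 < c < 510

By the triangle inequality, c must be less than 389 + 121 = 510 and greater than |389 − 121| = 268.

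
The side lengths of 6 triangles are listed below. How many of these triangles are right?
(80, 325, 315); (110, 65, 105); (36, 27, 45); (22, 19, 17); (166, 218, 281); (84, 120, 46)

2

(80,325,315): 80²+315² = 105625 = 325² → right
(110,65,105): 65²+105² = 15250 > 12100 = 110² → acute
(36,27,45): 27²+36² = 2025 = 45² → right
(22,19,17): 17²+19² = 650 > 484 = 22² → acute
(166,218,281): 166²+218² = 75080 < 78961 = 281² → obtuse
(84,120,46): 46²+84² = 9172 < 14400 = 120² → obtuse
2 of the 6 are right.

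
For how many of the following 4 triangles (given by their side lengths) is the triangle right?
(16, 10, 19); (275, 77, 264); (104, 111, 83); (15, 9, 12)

(16,10,19): 10²+16² = 356 < 361 = 19² → obtuse
(275,77,264): 77²+264² = 75625 = 275² → right
(104,111,83): 83²+104² = 17705 > 12321 = 111² → acute
(15,9,12): 9²+12² = 225 = 15² → right
2 of the 4 are right.

2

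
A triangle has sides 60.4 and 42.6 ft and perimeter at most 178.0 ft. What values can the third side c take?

17.8 < c ≤ 75.0 ft

Triangle inequality alone gives 17.8 < c < 103.0.
The perimeter condition gives c ≤ 178.0 − 60.4 − 42.6 = 75.0.
Intersecting the two: 17.8 < c ≤ 75.0.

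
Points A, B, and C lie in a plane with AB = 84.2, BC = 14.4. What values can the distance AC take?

69.8 ≤ AC ≤ 98.6

By the triangle inequality, |84.2 − 14.4| ≤ AC ≤ 84.2 + 14.4.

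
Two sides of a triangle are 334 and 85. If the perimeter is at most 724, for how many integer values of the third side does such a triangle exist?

Triangle inequality: 249 < x < 419. Perimeter ≤ 724 gives x ≤ 724 − 334 − 85 = 305.
So 249 < x ≤ 305; integers 250 through 305: 56 values.

56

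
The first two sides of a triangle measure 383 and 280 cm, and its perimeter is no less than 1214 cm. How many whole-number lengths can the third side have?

112

Triangle inequality: 103 < x < 663. Perimeter ≥ 1214 gives x ≥ 1214 − 383 − 280 = 551.
So 551 ≤ x < 663; integers 551 through 662: 112 values.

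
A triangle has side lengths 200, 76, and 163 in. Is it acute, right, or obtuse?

obtuse

Compare the square of the longest side to the sum of squares of the other two: 76² + 163² = 32345 < 40000 = 200².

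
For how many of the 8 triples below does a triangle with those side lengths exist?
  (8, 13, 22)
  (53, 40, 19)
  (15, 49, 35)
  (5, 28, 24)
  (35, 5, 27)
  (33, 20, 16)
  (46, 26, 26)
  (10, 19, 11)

6

(8,13,22): 8+13 ≤ 22 → not valid
(19,40,53): 19+40 > 53 → valid
(15,35,49): 15+35 > 49 → valid
(5,24,28): 5+24 > 28 → valid
(5,27,35): 5+27 ≤ 35 → not valid
(16,20,33): 16+20 > 33 → valid
(26,26,46): 26+26 > 46 → valid
(10,11,19): 10+11 > 19 → valid
6 of the 8 triples form a triangle.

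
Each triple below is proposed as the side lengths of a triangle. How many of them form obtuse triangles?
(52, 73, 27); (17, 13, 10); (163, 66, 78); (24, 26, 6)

3

(52,73,27): 27²+52² = 3433 < 5329 = 73² → obtuse
(17,13,10): 10²+13² = 269 < 289 = 17² → obtuse
(163,66,78): 66+78 ≤ 163, not a triangle
(24,26,6): 6²+24² = 612 < 676 = 26² → obtuse
3 of the 4 are obtuse.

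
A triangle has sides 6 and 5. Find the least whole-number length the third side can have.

The third side must be strictly greater than |6 − 5| = 1.
The smallest integer above 1 is 2.

2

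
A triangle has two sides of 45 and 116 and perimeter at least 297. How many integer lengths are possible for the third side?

25

Triangle inequality: 71 < x < 161. Perimeter ≥ 297 gives x ≥ 297 − 45 − 116 = 136.
So 136 ≤ x < 161; integers 136 through 160: 25 values.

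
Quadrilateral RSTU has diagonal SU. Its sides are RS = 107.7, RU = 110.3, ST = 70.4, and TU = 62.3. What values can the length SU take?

8.1 < SU < 132.7

From triangle RSU: |107.7 − 110.3| < SU < 107.7 + 110.3, i.e. 2.6 < SU < 218.0.
From triangle TSU: 8.1 < SU < 132.7.
Both must hold, so SU lies in the intersection.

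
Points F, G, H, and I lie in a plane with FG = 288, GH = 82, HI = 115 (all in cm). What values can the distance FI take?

The maximum is all hops collinear in one direction: 288 + 82 + 115 = 485.
The longest hop is 288; the others sum to 197. Folding the others back against it leaves at least 288 − 197 = 91.

91 ≤ FI ≤ 485 cm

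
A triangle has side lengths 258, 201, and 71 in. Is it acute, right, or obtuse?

Compare the square of the longest side to the sum of squares of the other two: 71² + 201² = 45442 < 66564 = 258².

obtuse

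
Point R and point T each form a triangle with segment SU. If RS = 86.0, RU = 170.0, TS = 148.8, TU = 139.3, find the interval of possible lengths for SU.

From triangle RSU: |86.0 − 170.0| < SU < 86.0 + 170.0, i.e. 84.0 < SU < 256.0.
From triangle TSU: 9.5 < SU < 288.1.
Both must hold, so SU lies in the intersection.

84.0 < SU < 256.0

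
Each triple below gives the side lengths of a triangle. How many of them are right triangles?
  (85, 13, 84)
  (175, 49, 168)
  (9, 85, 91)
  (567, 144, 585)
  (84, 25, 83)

3

(85,13,84): 13²+84² = 7225 = 85² → right
(175,49,168): 49²+168² = 30625 = 175² → right
(9,85,91): 9²+85² = 7306 < 8281 = 91² → obtuse
(567,144,585): 144²+567² = 342225 = 585² → right
(84,25,83): 25²+83² = 7514 > 7056 = 84² → acute
3 of the 5 are right.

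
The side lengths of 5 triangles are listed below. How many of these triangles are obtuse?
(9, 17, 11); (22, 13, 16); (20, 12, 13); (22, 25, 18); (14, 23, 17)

(9,17,11): 9²+11² = 202 < 289 = 17² → obtuse
(22,13,16): 13²+16² = 425 < 484 = 22² → obtuse
(20,12,13): 12²+13² = 313 < 400 = 20² → obtuse
(22,25,18): 18²+22² = 808 > 625 = 25² → acute
(14,23,17): 14²+17² = 485 < 529 = 23² → obtuse
4 of the 5 are obtuse.

4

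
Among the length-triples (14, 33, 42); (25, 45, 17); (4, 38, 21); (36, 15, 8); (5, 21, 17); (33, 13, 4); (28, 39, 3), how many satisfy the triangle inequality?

2

(14,33,42): 14+33 > 42 → valid
(17,25,45): 17+25 ≤ 45 → not valid
(4,21,38): 4+21 ≤ 38 → not valid
(8,15,36): 8+15 ≤ 36 → not valid
(5,17,21): 5+17 > 21 → valid
(4,13,33): 4+13 ≤ 33 → not valid
(3,28,39): 3+28 ≤ 39 → not valid
2 of the 7 triples form a triangle.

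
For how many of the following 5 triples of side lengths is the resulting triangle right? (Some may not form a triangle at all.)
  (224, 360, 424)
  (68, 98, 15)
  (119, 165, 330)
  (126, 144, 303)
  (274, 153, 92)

1

(224,360,424): 224²+360² = 179776 = 424² → right
(68,98,15): 15+68 ≤ 98, not a triangle
(119,165,330): 119+165 ≤ 330, not a triangle
(126,144,303): 126+144 ≤ 303, not a triangle
(274,153,92): 92+153 ≤ 274, not a triangle
1 of the 5 is right.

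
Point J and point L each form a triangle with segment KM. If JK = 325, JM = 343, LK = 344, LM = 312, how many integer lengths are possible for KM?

623

From triangle JKM: 18 < KM < 668.
From triangle LKM: 32 < KM < 656.
Intersection: 32 < KM < 656, so integers 33 through 655: 623 values.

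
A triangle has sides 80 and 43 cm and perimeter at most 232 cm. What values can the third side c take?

37 < c ≤ 109 cm

Triangle inequality alone gives 37 < c < 123.
The perimeter condition gives c ≤ 232 − 80 − 43 = 109.
Intersecting the two: 37 < c ≤ 109.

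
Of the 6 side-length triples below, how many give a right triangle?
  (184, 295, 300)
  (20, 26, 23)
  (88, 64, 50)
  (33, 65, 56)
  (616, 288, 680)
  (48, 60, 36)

(184,295,300): 184²+295² = 120881 > 90000 = 300² → acute
(20,26,23): 20²+23² = 929 > 676 = 26² → acute
(88,64,50): 50²+64² = 6596 < 7744 = 88² → obtuse
(33,65,56): 33²+56² = 4225 = 65² → right
(616,288,680): 288²+616² = 462400 = 680² → right
(48,60,36): 36²+48² = 3600 = 60² → right
3 of the 6 are right.

3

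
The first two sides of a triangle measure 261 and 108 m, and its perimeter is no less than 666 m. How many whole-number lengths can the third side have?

72

Triangle inequality: 153 < x < 369. Perimeter ≥ 666 gives x ≥ 666 − 261 − 108 = 297.
So 297 ≤ x < 369; integers 297 through 368: 72 values.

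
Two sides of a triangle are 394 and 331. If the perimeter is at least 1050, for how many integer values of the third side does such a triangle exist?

Triangle inequality: 63 < x < 725. Perimeter ≥ 1050 gives x ≥ 1050 − 394 − 331 = 325.
So 325 ≤ x < 725; integers 325 through 724: 400 values.

400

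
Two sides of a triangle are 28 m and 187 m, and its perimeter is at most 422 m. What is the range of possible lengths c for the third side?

Triangle inequality alone gives 159 < c < 215.
The perimeter condition gives c ≤ 422 − 28 − 187 = 207.
Intersecting the two: 159 < c ≤ 207.

159 < c ≤ 207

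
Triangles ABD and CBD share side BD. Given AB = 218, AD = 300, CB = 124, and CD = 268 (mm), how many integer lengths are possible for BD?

From triangle ABD: 82 < BD < 518.
From triangle CBD: 144 < BD < 392.
Intersection: 144 < BD < 392, so integers 145 through 391: 247 values.

247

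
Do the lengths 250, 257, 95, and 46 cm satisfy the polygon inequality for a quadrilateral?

A quadrilateral exists iff every side is shorter than the sum of the others — equivalently, the longest side is less than the sum of the rest.
Longest side 257 < 391 (sum of the remaining 3), so yes.

Yes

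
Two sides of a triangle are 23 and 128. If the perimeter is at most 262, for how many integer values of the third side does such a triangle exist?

Triangle inequality: 105 < x < 151. Perimeter ≤ 262 gives x ≤ 262 − 23 − 128 = 111.
So 105 < x ≤ 111; integers 106 through 111: 6 values.

6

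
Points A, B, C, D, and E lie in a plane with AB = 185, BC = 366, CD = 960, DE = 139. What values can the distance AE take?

270 ≤ AE ≤ 1650

The maximum is all hops collinear in one direction: 185 + 366 + 960 + 139 = 1650.
The longest hop is 960; the others sum to 690. Folding the others back against it leaves at least 960 − 690 = 270.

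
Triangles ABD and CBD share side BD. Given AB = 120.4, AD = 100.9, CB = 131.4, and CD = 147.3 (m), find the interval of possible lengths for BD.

19.5 < BD < 221.3

From triangle ABD: |120.4 − 100.9| < BD < 120.4 + 100.9, i.e. 19.5 < BD < 221.3.
From triangle CBD: 15.9 < BD < 278.7.
Both must hold, so BD lies in the intersection.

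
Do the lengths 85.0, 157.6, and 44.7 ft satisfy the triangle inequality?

No

The longest side is 157.6, but the other two sum to only 129.7.
129.7 < 157.6, so the triangle inequality fails.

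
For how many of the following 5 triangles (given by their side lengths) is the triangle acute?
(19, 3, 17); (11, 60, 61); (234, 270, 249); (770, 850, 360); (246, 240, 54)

(19,3,17): 3²+17² = 298 < 361 = 19² → obtuse
(11,60,61): 11²+60² = 3721 = 61² → right
(234,270,249): 234²+249² = 116757 > 72900 = 270² → acute
(770,850,360): 360²+770² = 722500 = 850² → right
(246,240,54): 54²+240² = 60516 = 246² → right
1 of the 5 is acute.

1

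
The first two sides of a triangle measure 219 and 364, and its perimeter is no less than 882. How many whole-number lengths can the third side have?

284

Triangle inequality: 145 < x < 583. Perimeter ≥ 882 gives x ≥ 882 − 219 − 364 = 299.
So 299 ≤ x < 583; integers 299 through 582: 284 values.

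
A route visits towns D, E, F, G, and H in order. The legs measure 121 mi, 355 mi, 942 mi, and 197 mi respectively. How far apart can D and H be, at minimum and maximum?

269 ≤ DH ≤ 1615 mi

The maximum is all hops collinear in one direction: 121 + 355 + 942 + 197 = 1615.
The longest hop is 942; the others sum to 673. Folding the others back against it leaves at least 942 − 673 = 269.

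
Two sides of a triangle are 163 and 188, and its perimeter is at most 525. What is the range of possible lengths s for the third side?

Triangle inequality alone gives 25 < s < 351.
The perimeter condition gives s ≤ 525 − 163 − 188 = 174.
Intersecting the two: 25 < s ≤ 174.

25 < s ≤ 174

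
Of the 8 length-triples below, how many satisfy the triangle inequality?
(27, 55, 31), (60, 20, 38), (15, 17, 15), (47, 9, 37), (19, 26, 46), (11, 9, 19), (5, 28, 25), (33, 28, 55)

(27,31,55): 27+31 > 55 → valid
(20,38,60): 20+38 ≤ 60 → not valid
(15,15,17): 15+15 > 17 → valid
(9,37,47): 9+37 ≤ 47 → not valid
(19,26,46): 19+26 ≤ 46 → not valid
(9,11,19): 9+11 > 19 → valid
(5,25,28): 5+25 > 28 → valid
(28,33,55): 28+33 > 55 → valid
5 of the 8 triples form a triangle.

5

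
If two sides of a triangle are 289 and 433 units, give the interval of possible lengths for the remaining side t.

144 < t < 722 (units)

By the triangle inequality, t must be less than 289 + 433 = 722 and greater than |289 − 433| = 144.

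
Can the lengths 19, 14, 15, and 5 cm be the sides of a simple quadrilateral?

A quadrilateral exists iff every side is shorter than the sum of the others — equivalently, the longest side is less than the sum of the rest.
Longest side 19 < 34 (sum of the remaining 3), so yes.

Yes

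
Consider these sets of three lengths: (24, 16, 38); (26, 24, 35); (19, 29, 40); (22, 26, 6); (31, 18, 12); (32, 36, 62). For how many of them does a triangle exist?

(16,24,38): 16+24 > 38 → valid
(24,26,35): 24+26 > 35 → valid
(19,29,40): 19+29 > 40 → valid
(6,22,26): 6+22 > 26 → valid
(12,18,31): 12+18 ≤ 31 → not valid
(32,36,62): 32+36 > 62 → valid
5 of the 6 triples form a triangle.

5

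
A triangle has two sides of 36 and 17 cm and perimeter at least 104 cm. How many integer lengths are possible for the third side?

2

Triangle inequality: 19 < x < 53. Perimeter ≥ 104 gives x ≥ 104 − 36 − 17 = 51.
So 51 ≤ x < 53; integers 51 through 52: 2 values.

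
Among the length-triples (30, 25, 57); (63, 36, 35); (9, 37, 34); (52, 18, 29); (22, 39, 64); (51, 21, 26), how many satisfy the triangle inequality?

(25,30,57): 25+30 ≤ 57 → not valid
(35,36,63): 35+36 > 63 → valid
(9,34,37): 9+34 > 37 → valid
(18,29,52): 18+29 ≤ 52 → not valid
(22,39,64): 22+39 ≤ 64 → not valid
(21,26,51): 21+26 ≤ 51 → not valid
2 of the 6 triples form a triangle.

2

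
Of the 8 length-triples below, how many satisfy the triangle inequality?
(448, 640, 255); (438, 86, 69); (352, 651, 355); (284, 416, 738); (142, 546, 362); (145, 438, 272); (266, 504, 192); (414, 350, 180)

(255,448,640): 255+448 > 640 → valid
(69,86,438): 69+86 ≤ 438 → not valid
(352,355,651): 352+355 > 651 → valid
(284,416,738): 284+416 ≤ 738 → not valid
(142,362,546): 142+362 ≤ 546 → not valid
(145,272,438): 145+272 ≤ 438 → not valid
(192,266,504): 192+266 ≤ 504 → not valid
(180,350,414): 180+350 > 414 → valid
3 of the 8 triples form a triangle.

3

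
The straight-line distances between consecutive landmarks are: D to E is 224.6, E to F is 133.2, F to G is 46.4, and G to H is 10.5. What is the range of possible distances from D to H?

The maximum is all hops collinear in one direction: 224.6 + 133.2 + 46.4 + 10.5 = 414.7.
The longest hop is 224.6; the others sum to 190.1. Folding the others back against it leaves at least 224.6 − 190.1 = 34.5.

34.5 ≤ DH ≤ 414.7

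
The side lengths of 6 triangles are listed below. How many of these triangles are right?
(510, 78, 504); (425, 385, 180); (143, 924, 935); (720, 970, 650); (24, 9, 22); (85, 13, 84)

(510,78,504): 78²+504² = 260100 = 510² → right
(425,385,180): 180²+385² = 180625 = 425² → right
(143,924,935): 143²+924² = 874225 = 935² → right
(720,970,650): 650²+720² = 940900 = 970² → right
(24,9,22): 9²+22² = 565 < 576 = 24² → obtuse
(85,13,84): 13²+84² = 7225 = 85² → right
5 of the 6 are right.

5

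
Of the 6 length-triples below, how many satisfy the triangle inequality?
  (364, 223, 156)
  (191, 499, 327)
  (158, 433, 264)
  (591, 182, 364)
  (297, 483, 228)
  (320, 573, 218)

3

(156,223,364): 156+223 > 364 → valid
(191,327,499): 191+327 > 499 → valid
(158,264,433): 158+264 ≤ 433 → not valid
(182,364,591): 182+364 ≤ 591 → not valid
(228,297,483): 228+297 > 483 → valid
(218,320,573): 218+320 ≤ 573 → not valid
3 of the 6 triples form a triangle.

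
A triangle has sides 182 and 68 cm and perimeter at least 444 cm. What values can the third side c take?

Triangle inequality alone gives 114 < c < 250.
The perimeter condition gives c ≥ 444 − 182 − 68 = 194.
Intersecting the two: 194 ≤ c < 250.

194 ≤ c < 250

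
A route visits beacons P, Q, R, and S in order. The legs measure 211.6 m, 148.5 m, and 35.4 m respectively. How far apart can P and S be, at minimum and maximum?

The maximum is all hops collinear in one direction: 211.6 + 148.5 + 35.4 = 395.5.
The longest hop is 211.6; the others sum to 183.9. Folding the others back against it leaves at least 211.6 − 183.9 = 27.7.

27.7 ≤ PS ≤ 395.5 m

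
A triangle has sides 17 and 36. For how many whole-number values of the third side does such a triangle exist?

The third side lies in the open interval (19, 53).
Integers from 20 to 52 inclusive: 52 − 20 + 1 = 33.

33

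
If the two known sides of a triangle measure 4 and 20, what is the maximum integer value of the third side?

23

The third side must be strictly less than 4 + 20 = 24.
The largest integer below 24 is 23.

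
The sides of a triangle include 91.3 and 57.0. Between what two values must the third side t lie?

By the triangle inequality, t must be less than 91.3 + 57.0 = 148.3 and greater than |91.3 − 57.0| = 34.3.

34.3 < t < 148.3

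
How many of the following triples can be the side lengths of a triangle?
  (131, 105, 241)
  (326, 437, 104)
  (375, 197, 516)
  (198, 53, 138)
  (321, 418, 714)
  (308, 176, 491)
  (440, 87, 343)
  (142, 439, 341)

(105,131,241): 105+131 ≤ 241 → not valid
(104,326,437): 104+326 ≤ 437 → not valid
(197,375,516): 197+375 > 516 → valid
(53,138,198): 53+138 ≤ 198 → not valid
(321,418,714): 321+418 > 714 → valid
(176,308,491): 176+308 ≤ 491 → not valid
(87,343,440): 87+343 ≤ 440 → not valid
(142,341,439): 142+341 > 439 → valid
3 of the 8 triples form a triangle.

3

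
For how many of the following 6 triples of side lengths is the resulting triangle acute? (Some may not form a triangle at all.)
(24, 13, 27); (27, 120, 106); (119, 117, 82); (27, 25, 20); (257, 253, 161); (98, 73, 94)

5

(24,13,27): 13²+24² = 745 > 729 = 27² → acute
(27,120,106): 27²+106² = 11965 < 14400 = 120² → obtuse
(119,117,82): 82²+117² = 20413 > 14161 = 119² → acute
(27,25,20): 20²+25² = 1025 > 729 = 27² → acute
(257,253,161): 161²+253² = 89930 > 66049 = 257² → acute
(98,73,94): 73²+94² = 14165 > 9604 = 98² → acute
5 of the 6 are acute.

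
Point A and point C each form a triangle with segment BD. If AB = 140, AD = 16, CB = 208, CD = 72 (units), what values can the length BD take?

From triangle ABD: |140 − 16| < BD < 140 + 16, i.e. 124 < BD < 156.
From triangle CBD: 136 < BD < 280.
Both must hold, so BD lies in the intersection.

136 < BD < 156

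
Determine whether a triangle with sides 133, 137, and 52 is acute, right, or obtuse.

acute

Compare the square of the longest side to the sum of squares of the other two: 52² + 133² = 20393 > 18769 = 137².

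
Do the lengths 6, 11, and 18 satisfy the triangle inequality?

The longest side is 18, but the other two sum to only 17.
17 < 18, so the triangle inequality fails.

No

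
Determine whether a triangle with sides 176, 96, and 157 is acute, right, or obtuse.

acute

Compare the square of the longest side to the sum of squares of the other two: 96² + 157² = 33865 > 30976 = 176².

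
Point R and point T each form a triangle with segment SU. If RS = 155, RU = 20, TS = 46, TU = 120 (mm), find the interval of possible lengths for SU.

From triangle RSU: |155 − 20| < SU < 155 + 20, i.e. 135 < SU < 175.
From triangle TSU: 74 < SU < 166.
Both must hold, so SU lies in the intersection.

135 < SU < 166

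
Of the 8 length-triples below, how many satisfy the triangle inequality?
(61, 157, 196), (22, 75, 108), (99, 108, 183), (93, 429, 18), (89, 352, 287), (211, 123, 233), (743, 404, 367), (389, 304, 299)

6

(61,157,196): 61+157 > 196 → valid
(22,75,108): 22+75 ≤ 108 → not valid
(99,108,183): 99+108 > 183 → valid
(18,93,429): 18+93 ≤ 429 → not valid
(89,287,352): 89+287 > 352 → valid
(123,211,233): 123+211 > 233 → valid
(367,404,743): 367+404 > 743 → valid
(299,304,389): 299+304 > 389 → valid
6 of the 8 triples form a triangle.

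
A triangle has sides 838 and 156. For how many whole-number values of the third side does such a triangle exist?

311

The third side lies in the open interval (682, 994).
Integers from 683 to 993 inclusive: 993 − 683 + 1 = 311.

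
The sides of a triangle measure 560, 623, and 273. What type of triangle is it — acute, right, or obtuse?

right

Compare the square of the longest side to the sum of squares of the other two: 273² + 560² = 388129 = 623².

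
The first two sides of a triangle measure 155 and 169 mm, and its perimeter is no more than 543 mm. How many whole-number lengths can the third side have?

Triangle inequality: 14 < x < 324. Perimeter ≤ 543 gives x ≤ 543 − 155 − 169 = 219.
So 14 < x ≤ 219; integers 15 through 219: 205 values.

205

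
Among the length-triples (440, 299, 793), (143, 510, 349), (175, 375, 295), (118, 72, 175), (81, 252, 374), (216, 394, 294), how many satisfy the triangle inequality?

(299,440,793): 299+440 ≤ 793 → not valid
(143,349,510): 143+349 ≤ 510 → not valid
(175,295,375): 175+295 > 375 → valid
(72,118,175): 72+118 > 175 → valid
(81,252,374): 81+252 ≤ 374 → not valid
(216,294,394): 216+294 > 394 → valid
3 of the 6 triples form a triangle.

3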